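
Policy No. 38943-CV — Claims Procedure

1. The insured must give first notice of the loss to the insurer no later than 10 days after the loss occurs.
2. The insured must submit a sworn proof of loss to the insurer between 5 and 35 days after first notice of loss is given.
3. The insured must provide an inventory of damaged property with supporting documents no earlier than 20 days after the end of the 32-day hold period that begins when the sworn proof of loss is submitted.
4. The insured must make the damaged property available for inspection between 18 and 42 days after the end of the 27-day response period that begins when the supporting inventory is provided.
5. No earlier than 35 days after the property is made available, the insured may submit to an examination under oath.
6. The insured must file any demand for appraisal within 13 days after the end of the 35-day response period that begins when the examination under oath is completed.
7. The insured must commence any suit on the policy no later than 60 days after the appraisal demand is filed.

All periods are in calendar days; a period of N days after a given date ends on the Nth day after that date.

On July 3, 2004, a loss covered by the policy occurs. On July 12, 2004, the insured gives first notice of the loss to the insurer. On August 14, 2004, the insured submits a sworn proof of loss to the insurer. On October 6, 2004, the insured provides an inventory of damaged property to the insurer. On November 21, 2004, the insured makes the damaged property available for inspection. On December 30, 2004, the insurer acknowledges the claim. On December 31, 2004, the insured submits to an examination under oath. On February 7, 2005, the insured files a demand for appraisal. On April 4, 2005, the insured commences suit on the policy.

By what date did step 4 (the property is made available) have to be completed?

December 14, 2004

The supporting inventory is provided on October 6, 2004; the 27-day response period therefore ends November 2, 2004, and step 4 runs from that date. The window is 18–42 days after November 2, 2004; it closes on December 14, 2004.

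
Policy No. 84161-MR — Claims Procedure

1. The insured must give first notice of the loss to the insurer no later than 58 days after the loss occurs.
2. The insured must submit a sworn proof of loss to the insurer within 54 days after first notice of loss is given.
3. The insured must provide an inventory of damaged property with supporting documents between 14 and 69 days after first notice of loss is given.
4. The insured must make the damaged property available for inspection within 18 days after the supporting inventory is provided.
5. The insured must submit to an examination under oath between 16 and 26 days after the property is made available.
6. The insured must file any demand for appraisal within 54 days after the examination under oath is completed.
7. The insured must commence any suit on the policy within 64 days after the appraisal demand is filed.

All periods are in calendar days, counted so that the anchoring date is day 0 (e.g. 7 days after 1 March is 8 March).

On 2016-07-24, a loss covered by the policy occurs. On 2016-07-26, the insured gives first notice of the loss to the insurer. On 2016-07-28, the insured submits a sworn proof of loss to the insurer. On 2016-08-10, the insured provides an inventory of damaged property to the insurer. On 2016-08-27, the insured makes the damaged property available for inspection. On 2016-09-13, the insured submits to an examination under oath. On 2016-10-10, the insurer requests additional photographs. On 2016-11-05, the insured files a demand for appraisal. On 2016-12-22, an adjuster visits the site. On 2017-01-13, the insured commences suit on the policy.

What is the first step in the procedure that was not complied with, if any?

(1) due by 2016-07-24 + 58 days = 2016-09-20; completed 2016-07-26, before the deadline.
(2) due by 2016-07-26 + 54 days = 2016-09-18; done 2016-07-28 — timely.
(3) the permitted window runs from 2016-07-26 + 14 = 2016-08-09 to 2016-07-26 + 69 = 2016-10-03; 2016-08-10 falls inside that range.
(4) due by 2016-08-10 + 18 days = 2016-08-28; completed 2016-08-27, before the deadline.
(5) the permitted window runs from 2016-08-27 + 16 = 2016-09-12 to 2016-08-27 + 26 = 2016-09-22; done 2016-09-13, which is between those dates.
(6) due by 2016-09-13 + 54 days = 2016-11-06; done 2016-11-05 — timely.
(7) due by 2016-11-05 + 64 days = 2017-01-08; done 2017-01-13 — 5 days late.
The analysis stops there.

Step 7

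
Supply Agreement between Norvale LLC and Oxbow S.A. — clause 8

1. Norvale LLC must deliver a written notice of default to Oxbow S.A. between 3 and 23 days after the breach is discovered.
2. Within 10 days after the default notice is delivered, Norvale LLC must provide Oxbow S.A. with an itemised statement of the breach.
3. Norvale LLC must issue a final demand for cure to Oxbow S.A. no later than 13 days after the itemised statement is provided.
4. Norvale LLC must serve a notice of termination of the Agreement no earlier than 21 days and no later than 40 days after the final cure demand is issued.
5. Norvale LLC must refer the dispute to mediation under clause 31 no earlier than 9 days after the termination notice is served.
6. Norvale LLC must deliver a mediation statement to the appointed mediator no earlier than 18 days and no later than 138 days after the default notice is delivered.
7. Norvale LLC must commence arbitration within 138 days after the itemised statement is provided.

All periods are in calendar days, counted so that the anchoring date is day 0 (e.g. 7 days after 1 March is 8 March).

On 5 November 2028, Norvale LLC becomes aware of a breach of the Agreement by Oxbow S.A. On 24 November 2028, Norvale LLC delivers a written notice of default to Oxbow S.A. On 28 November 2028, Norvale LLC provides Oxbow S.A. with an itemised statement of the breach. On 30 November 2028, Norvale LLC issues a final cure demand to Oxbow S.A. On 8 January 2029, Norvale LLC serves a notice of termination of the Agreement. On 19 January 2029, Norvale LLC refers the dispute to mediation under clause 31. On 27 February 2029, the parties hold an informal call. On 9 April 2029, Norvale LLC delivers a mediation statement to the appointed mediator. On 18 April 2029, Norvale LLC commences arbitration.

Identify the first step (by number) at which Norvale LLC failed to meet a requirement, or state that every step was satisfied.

Step 7

(1) the permitted window runs from 5 November 2028 + 3 = 8 November 2028 to 5 November 2028 + 23 = 28 November 2028; done 24 November 2028 — within the window.
(2) due by 24 November 2028 + 10 days = 4 December 2028; done 28 November 2028 — timely.
(3) due by 28 November 2028 + 13 days = 11 December 2028; 30 November 2028 is within that limit.
(4) the permitted window runs from 30 November 2028 + 21 = 21 December 2028 to 30 November 2028 + 40 = 9 January 2029; 8 January 2029 falls inside that range.
(5) permitted from 8 January 2029 + 9 days = 17 January 2029 onward; done 19 January 2029 — permitted.
(6) the permitted window runs from 24 November 2028 + 18 = 12 December 2028 to 24 November 2028 + 138 = 11 April 2029; done 9 April 2029 — within the window.
(7) due by 28 November 2028 + 138 days = 15 April 2029; done 18 April 2029 — 3 days late.
No need to go further; step 7 was not satisfied.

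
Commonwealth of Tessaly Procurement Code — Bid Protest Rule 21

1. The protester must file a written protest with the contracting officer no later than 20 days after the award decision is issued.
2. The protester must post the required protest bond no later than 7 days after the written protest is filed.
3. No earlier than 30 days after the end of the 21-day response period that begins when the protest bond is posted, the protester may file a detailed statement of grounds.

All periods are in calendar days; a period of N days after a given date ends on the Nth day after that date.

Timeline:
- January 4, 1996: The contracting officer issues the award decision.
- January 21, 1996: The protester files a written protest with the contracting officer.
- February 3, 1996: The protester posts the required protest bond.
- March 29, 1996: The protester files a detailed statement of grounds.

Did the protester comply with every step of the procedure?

No

(1) due by January 4, 1996 + 20 days = January 24, 1996; January 21, 1996 is within that limit.
(2) due by January 21, 1996 + 7 days = January 28, 1996; February 3, 1996 misses that deadline by 6 days.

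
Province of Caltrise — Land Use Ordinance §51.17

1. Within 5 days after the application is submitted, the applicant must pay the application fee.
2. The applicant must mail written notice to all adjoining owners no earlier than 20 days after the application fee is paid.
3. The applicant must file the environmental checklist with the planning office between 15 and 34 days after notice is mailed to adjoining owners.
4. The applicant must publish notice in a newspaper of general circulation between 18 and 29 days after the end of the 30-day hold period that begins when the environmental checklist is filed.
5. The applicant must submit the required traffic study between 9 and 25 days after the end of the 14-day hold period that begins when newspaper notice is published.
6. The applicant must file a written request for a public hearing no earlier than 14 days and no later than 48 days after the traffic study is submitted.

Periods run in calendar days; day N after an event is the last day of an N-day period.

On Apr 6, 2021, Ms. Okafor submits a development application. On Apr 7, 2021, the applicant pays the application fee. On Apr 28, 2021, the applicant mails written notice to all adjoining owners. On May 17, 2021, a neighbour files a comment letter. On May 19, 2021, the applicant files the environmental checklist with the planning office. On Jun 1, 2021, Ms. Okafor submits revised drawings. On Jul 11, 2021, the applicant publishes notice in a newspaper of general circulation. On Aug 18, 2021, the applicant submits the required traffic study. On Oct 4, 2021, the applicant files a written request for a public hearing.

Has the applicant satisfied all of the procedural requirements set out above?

Yes

(1) due by Apr 6, 2021 + 5 days = Apr 11, 2021; done Apr 7, 2021 — timely.
(2) permitted from Apr 7, 2021 + 20 days = Apr 27, 2021 onward; Apr 28, 2021 is on or after that date.
(3) the permitted window runs from Apr 28, 2021 + 15 = May 13, 2021 to Apr 28, 2021 + 34 = Jun 1, 2021; done May 19, 2021 — within the window.
(4) the permitted window runs from Jun 18, 2021 + 18 = Jul 6, 2021 to Jun 18, 2021 + 29 = Jul 17, 2021; Jul 11, 2021 falls inside that range.
(5) the permitted window runs from Jul 25, 2021 + 9 = Aug 3, 2021 to Jul 25, 2021 + 25 = Aug 19, 2021; done Aug 18, 2021, which is between those dates.
(6) the permitted window runs from Aug 18, 2021 + 14 = Sep 1, 2021 to Aug 18, 2021 + 48 = Oct 5, 2021; done Oct 4, 2021 — within the window.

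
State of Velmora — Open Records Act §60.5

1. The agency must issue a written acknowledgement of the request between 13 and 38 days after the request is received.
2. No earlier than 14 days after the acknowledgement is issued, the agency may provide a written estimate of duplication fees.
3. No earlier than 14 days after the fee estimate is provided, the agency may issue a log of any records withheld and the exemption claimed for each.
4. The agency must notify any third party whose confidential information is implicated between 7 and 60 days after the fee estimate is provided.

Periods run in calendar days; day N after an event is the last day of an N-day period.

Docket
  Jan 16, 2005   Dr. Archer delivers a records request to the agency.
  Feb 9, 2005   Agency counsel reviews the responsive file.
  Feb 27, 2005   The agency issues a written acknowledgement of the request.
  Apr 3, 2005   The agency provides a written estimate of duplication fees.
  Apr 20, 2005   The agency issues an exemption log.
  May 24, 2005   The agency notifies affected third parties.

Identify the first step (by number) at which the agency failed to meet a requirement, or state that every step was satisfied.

Step 1

(1) the permitted window runs from Jan 16, 2005 + 13 = Jan 29, 2005 to Jan 16, 2005 + 38 = Feb 23, 2005; done Feb 27, 2005 — 4 days after the window closed.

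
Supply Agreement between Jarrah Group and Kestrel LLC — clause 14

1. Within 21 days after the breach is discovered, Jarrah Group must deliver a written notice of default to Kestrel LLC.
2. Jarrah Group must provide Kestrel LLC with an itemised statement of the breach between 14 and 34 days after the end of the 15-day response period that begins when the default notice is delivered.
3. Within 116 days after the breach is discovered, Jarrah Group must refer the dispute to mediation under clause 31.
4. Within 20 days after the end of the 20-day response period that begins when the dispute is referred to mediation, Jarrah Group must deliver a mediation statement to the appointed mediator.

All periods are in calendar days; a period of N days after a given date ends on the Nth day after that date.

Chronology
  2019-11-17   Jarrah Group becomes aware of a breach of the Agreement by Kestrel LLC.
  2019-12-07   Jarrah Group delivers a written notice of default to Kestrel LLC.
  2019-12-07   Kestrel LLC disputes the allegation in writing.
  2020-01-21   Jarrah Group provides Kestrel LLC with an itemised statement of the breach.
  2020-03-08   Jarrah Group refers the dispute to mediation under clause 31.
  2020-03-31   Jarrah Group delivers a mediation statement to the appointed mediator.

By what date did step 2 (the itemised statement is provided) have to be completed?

2020-01-25

The default notice is delivered on 2019-12-07; the 15-day response period therefore ends 2019-12-22, and step 2 runs from that date. The window is 14–34 days after 2019-12-22; it closes on 2020-01-25.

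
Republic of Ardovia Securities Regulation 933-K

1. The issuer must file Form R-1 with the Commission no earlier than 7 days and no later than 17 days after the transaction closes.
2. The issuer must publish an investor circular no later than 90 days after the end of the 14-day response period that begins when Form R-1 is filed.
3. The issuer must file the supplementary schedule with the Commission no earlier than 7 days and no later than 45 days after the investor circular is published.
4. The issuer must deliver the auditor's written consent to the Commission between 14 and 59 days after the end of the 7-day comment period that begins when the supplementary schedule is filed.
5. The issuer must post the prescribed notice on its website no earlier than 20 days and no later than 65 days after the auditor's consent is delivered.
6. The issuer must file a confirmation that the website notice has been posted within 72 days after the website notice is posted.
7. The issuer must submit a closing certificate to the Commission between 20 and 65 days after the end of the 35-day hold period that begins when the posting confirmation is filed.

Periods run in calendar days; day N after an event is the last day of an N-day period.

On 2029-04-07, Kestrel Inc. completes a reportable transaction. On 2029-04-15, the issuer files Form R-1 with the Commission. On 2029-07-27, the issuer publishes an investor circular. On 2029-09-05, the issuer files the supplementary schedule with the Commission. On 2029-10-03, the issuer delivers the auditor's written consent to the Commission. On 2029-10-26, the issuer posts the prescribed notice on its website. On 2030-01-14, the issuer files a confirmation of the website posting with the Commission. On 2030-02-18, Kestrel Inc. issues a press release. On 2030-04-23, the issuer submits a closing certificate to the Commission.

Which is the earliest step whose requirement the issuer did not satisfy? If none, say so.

Step 6

Step 1: the window is 7–17 days after 2029-04-07 (when the transaction closes), so 2029-04-14 through 2029-04-24; 2029-04-15 falls inside that range.
Step 2: 90 days after 2029-04-29 (end of the 14-day response period, which began when Form R-1 is filed on 2029-04-15) is 2029-07-28; done 2029-07-27 — timely.
Step 3: the window is 7–45 days after 2029-07-27 (when the investor circular is published), so 2029-08-03 through 2029-09-10; done 2029-09-05 — within the window.
Step 4: the window is 14–59 days after 2029-09-12 (end of the 7-day comment period, which began when the supplementary schedule is filed on 2029-09-05), so 2029-09-26 through 2029-11-10; 2029-10-03 falls inside that range.
Step 5: the window is 20–65 days after 2029-10-03 (when the auditor's consent is delivered), so 2029-10-23 through 2029-12-07; done 2029-10-26, which is between those dates.
Step 6: 72 days after 2029-10-26 (when the website notice is posted) is 2030-01-06; not done until 2030-01-14, 8 days after the deadline.
The procedure was therefore not followed at step 6.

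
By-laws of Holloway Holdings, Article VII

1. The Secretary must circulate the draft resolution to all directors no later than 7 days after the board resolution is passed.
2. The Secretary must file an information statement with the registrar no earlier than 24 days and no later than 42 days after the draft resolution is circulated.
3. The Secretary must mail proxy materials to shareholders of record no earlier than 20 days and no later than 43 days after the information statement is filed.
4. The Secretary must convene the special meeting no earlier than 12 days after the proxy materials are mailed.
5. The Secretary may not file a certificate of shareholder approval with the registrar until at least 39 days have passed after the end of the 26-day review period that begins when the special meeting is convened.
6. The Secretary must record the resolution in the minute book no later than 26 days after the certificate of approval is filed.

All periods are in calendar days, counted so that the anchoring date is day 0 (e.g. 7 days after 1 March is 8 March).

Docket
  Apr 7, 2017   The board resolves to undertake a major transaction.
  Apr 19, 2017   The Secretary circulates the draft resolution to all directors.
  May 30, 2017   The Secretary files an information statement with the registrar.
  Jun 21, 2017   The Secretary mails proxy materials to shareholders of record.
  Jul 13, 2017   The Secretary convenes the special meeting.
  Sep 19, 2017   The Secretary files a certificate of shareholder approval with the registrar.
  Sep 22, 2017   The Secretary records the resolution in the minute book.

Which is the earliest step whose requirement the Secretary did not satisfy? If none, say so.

Step 1

Step 1: 7 days after Apr 7, 2017 (when the board resolution is passed) is Apr 14, 2017; Apr 19, 2017 misses that deadline by 5 days.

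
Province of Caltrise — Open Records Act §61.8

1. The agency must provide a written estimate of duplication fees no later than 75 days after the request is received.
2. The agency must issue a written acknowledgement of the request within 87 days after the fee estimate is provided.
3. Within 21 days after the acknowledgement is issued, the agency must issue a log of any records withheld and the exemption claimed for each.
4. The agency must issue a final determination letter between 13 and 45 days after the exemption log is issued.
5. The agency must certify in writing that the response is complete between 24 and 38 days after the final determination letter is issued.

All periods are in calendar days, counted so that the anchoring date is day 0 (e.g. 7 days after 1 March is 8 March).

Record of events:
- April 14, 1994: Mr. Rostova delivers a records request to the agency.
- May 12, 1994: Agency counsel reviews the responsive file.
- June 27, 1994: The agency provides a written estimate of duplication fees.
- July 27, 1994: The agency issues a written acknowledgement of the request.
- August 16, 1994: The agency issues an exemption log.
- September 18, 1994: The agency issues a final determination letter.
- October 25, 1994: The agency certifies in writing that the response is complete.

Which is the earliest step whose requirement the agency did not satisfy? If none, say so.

None — every step was satisfied

Step 1: 75 days after April 14, 1994 (when the request is received) is June 28, 1994; completed June 27, 1994, before the deadline.
Step 2: 87 days after June 27, 1994 (when the fee estimate is provided) is September 22, 1994; done July 27, 1994 — timely.
Step 3: 21 days after July 27, 1994 (when the acknowledgement is issued) is August 17, 1994; August 16, 1994 is within that limit.
Step 4: the window is 13–45 days after August 16, 1994 (when the exemption log is issued), so August 29, 1994 through September 30, 1994; done September 18, 1994 — within the window.
Step 5: the window is 24–38 days after September 18, 1994 (when the final determination letter is issued), so October 12, 1994 through October 26, 1994; October 25, 1994 falls inside that range.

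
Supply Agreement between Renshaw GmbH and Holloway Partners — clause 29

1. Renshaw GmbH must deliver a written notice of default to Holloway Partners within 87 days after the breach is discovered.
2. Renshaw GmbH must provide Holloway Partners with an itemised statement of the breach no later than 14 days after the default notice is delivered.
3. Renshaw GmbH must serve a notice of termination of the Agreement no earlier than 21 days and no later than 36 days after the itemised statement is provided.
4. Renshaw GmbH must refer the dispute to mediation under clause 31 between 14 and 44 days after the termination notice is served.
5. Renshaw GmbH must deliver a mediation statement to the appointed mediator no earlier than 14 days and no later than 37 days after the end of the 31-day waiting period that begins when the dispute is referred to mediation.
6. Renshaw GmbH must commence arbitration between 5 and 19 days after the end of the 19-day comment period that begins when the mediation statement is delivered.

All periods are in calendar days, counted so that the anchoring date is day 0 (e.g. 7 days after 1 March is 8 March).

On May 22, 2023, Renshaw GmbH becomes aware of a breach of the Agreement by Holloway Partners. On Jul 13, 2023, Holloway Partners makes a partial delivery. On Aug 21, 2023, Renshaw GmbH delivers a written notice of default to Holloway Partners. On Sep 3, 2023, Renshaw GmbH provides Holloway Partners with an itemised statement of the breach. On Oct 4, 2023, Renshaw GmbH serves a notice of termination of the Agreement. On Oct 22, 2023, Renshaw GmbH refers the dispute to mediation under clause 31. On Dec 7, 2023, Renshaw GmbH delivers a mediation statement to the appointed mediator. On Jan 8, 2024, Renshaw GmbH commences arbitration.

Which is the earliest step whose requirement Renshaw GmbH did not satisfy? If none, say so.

Step 1

Step 1: 87 days after May 22, 2023 (when the breach is discovered) is Aug 17, 2023; Aug 21, 2023 misses that deadline by 4 days.
The analysis stops there.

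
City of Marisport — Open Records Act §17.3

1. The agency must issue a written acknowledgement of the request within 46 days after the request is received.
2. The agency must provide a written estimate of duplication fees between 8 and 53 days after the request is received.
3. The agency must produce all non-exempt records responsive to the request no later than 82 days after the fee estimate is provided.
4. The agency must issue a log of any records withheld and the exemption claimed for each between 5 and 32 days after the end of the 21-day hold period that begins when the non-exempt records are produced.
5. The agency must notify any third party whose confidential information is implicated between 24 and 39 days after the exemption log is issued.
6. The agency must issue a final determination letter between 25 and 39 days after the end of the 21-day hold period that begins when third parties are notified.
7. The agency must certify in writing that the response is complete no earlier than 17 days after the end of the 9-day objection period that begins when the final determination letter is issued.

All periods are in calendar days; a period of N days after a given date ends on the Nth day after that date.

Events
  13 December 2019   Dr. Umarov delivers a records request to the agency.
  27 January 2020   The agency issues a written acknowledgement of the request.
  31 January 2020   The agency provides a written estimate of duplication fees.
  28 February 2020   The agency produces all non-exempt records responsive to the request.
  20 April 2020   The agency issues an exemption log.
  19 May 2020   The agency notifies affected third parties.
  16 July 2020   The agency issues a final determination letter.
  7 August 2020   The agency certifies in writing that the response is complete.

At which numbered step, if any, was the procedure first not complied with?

Step 7

(1) due by 13 December 2019 + 46 days = 28 January 2020; completed 27 January 2020, before the deadline.
(2) the permitted window runs from 13 December 2019 + 8 = 21 December 2019 to 13 December 2019 + 53 = 4 February 2020; done 31 January 2020 — within the window.
(3) due by 31 January 2020 + 82 days = 22 April 2020; 28 February 2020 is within that limit.
(4) the permitted window runs from 20 March 2020 + 5 = 25 March 2020 to 20 March 2020 + 32 = 21 April 2020; done 20 April 2020, which is between those dates.
(5) the permitted window runs from 20 April 2020 + 24 = 14 May 2020 to 20 April 2020 + 39 = 29 May 2020; 19 May 2020 falls inside that range.
(6) the permitted window runs from 9 June 2020 + 25 = 4 July 2020 to 9 June 2020 + 39 = 18 July 2020; done 16 July 2020 — within the window.
(7) permitted from 25 July 2020 + 17 days = 11 August 2020 onward; 7 August 2020 is 4 days before the earliest permitted date.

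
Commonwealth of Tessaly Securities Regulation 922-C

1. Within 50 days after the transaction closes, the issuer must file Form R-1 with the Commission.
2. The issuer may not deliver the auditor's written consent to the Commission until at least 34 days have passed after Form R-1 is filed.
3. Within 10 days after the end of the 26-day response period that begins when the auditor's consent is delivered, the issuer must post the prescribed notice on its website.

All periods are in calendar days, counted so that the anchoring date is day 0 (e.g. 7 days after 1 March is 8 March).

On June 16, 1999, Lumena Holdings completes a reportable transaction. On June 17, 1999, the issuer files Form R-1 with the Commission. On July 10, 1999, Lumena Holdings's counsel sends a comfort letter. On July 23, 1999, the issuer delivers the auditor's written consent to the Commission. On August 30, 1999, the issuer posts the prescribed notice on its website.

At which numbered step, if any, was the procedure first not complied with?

Step 1 — counting 50 days from June 16, 1999 (when the transaction closes) gives a deadline of August 5, 1999; June 17, 1999 is within that limit.
Step 2 — must wait 34 days from June 17, 1999 (when Form R-1 is filed), so not before July 21, 1999; July 23, 1999 is on or after that date.
Step 3 — counting 10 days from August 18, 1999 (end of the 26-day response period, which began when the auditor's consent is delivered on July 23, 1999) gives a deadline of August 28, 1999; August 30, 1999 misses that deadline by 2 days.
The analysis stops there.

Step 3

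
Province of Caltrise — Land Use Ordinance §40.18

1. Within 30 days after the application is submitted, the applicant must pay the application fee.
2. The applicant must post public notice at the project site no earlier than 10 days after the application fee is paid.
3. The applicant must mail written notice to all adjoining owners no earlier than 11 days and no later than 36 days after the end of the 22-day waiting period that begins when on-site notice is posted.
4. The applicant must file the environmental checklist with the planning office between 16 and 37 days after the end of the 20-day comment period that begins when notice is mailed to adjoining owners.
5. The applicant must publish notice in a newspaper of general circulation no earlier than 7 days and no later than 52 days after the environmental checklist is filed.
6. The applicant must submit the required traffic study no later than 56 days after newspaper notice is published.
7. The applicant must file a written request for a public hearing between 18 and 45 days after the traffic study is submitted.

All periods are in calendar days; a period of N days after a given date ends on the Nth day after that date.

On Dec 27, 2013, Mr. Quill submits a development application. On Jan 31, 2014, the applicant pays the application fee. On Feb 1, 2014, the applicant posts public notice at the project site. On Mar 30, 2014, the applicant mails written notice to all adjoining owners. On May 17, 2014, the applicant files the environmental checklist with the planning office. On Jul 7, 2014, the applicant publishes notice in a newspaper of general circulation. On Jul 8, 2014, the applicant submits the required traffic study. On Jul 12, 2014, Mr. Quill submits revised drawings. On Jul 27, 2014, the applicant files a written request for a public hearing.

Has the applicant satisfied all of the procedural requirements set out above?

Step 1: 30 days after Dec 27, 2013 (when the application is submitted) is Jan 26, 2014; Jan 31, 2014 misses that deadline by 5 days.
No need to go further; step 1 was not satisfied.

No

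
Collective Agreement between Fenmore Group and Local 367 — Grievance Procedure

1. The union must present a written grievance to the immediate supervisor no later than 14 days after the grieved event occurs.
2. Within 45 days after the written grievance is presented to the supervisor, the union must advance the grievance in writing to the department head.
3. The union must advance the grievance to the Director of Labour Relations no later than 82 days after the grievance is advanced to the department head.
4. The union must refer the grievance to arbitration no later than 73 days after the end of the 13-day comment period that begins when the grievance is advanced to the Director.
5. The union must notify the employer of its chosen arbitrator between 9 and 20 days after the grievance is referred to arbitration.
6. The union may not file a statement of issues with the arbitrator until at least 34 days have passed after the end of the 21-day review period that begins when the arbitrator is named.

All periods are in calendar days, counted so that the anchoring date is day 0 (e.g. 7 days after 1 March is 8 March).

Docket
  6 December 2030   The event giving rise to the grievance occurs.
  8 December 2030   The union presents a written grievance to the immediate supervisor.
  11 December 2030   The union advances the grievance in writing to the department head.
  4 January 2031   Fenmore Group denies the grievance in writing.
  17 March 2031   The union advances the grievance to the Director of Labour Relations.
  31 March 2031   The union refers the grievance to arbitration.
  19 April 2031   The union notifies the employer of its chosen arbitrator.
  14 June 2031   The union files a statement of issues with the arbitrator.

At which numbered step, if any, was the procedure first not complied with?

Step 3

(1) due by 6 December 2030 + 14 days = 20 December 2030; done 8 December 2030 — timely.
(2) due by 8 December 2030 + 45 days = 22 January 2031; done 11 December 2030 — timely.
(3) due by 11 December 2030 + 82 days = 3 March 2031; done 17 March 2031 — 14 days late.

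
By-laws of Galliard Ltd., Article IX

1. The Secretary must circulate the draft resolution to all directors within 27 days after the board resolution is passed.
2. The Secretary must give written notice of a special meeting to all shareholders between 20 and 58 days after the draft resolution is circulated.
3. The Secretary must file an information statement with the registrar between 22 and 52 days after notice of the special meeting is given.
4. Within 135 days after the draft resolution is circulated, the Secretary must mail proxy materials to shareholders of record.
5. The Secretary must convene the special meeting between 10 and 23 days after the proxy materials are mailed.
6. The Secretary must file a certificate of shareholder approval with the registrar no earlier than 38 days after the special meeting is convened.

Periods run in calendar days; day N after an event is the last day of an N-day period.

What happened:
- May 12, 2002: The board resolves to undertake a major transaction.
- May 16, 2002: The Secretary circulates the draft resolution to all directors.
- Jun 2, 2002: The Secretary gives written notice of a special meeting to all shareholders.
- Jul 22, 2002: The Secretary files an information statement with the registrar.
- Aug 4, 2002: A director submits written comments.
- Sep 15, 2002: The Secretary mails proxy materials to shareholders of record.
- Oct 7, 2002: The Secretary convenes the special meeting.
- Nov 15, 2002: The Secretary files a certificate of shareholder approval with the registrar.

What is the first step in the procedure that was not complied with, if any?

Step 1 — counting 27 days from May 12, 2002 (when the board resolution is passed) gives a deadline of Jun 8, 2002; completed May 16, 2002, before the deadline.
Step 2 — 20 and 58 days from May 16, 2002 (when the draft resolution is circulated) are Jun 5, 2002 and Jul 13, 2002 respectively; Jun 2, 2002 is 3 days too early.

Step 2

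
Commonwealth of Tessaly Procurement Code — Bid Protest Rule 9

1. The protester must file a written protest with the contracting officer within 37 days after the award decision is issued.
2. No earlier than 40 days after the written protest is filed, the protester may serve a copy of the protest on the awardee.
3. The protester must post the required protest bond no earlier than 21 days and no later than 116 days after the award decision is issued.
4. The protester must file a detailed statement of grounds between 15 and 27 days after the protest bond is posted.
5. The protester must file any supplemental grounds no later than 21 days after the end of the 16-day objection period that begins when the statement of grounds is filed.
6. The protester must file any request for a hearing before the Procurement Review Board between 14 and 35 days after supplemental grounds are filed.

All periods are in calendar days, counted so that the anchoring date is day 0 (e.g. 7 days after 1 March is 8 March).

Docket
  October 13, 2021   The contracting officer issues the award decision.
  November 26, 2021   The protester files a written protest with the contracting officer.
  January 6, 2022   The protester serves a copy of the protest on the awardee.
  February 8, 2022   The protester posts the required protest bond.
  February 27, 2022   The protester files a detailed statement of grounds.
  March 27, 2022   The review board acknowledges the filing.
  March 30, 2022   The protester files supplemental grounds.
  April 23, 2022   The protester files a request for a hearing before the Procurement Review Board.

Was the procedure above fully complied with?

(1) due by October 13, 2021 + 37 days = November 19, 2021; done November 26, 2021 — 7 days late.

No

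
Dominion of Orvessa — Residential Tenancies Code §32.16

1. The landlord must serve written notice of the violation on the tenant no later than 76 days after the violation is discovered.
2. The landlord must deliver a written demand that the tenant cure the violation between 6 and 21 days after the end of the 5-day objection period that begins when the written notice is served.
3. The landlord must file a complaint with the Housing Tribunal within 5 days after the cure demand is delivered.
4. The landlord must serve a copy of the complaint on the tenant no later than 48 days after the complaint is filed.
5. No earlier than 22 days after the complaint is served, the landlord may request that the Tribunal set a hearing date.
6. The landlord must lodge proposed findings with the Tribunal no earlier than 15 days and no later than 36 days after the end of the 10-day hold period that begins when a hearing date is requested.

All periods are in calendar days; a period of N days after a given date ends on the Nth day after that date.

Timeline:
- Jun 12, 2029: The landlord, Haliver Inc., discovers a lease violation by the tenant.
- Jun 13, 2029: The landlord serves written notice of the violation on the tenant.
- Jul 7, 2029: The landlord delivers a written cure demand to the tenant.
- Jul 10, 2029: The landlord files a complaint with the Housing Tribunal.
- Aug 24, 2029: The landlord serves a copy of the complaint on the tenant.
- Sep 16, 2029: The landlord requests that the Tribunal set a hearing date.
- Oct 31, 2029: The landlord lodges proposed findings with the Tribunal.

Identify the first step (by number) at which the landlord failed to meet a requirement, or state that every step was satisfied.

(1) due by Jun 12, 2029 + 76 days = Aug 27, 2029; done Jun 13, 2029 — timely.
(2) the permitted window runs from Jun 18, 2029 + 6 = Jun 24, 2029 to Jun 18, 2029 + 21 = Jul 9, 2029; done Jul 7, 2029 — within the window.
(3) due by Jul 7, 2029 + 5 days = Jul 12, 2029; done Jul 10, 2029 — timely.
(4) due by Jul 10, 2029 + 48 days = Aug 27, 2029; completed Aug 24, 2029, before the deadline.
(5) permitted from Aug 24, 2029 + 22 days = Sep 15, 2029 onward; done Sep 16, 2029, after the minimum wait.
(6) the permitted window runs from Sep 26, 2029 + 15 = Oct 11, 2029 to Sep 26, 2029 + 36 = Nov 1, 2029; done Oct 31, 2029, which is between those dates.

None — every step was satisfied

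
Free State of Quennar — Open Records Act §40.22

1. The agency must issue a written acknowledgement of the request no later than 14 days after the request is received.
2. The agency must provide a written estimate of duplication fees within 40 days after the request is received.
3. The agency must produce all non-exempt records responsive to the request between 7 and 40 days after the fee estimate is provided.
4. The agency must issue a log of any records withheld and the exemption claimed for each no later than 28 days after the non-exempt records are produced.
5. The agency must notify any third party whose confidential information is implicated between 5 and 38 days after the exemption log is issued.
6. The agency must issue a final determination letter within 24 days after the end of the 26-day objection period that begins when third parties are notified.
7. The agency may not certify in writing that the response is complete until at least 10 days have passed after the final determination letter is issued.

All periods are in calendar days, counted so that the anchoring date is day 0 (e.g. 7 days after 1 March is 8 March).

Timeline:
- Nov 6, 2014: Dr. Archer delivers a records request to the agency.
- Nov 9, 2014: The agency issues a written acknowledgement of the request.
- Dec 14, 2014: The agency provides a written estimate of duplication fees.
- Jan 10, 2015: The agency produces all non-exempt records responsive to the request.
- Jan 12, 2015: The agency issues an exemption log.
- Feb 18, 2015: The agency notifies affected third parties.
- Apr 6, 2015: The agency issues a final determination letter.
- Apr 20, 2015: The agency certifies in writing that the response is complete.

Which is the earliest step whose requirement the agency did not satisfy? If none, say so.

None — every step was satisfied

Step 1: 14 days after Nov 6, 2014 (when the request is received) is Nov 20, 2014; Nov 9, 2014 is within that limit.
Step 2: 40 days after Nov 6, 2014 (when the request is received) is Dec 16, 2014; completed Dec 14, 2014, before the deadline.
Step 3: the window is 7–40 days after Dec 14, 2014 (when the fee estimate is provided), so Dec 21, 2014 through Jan 23, 2015; Jan 10, 2015 falls inside that range.
Step 4: 28 days after Jan 10, 2015 (when the non-exempt records are produced) is Feb 7, 2015; Jan 12, 2015 is within that limit.
Step 5: the window is 5–38 days after Jan 12, 2015 (when the exemption log is issued), so Jan 17, 2015 through Feb 19, 2015; done Feb 18, 2015, which is between those dates.
Step 6: 24 days after Mar 16, 2015 (end of the 26-day objection period, which began when third parties are notified on Feb 18, 2015) is Apr 9, 2015; completed Apr 6, 2015, before the deadline.
Step 7: the earliest permitted date is 10 days after Apr 6, 2015 (when the final determination letter is issued), i.e. Apr 16, 2015; done Apr 20, 2015 — permitted.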